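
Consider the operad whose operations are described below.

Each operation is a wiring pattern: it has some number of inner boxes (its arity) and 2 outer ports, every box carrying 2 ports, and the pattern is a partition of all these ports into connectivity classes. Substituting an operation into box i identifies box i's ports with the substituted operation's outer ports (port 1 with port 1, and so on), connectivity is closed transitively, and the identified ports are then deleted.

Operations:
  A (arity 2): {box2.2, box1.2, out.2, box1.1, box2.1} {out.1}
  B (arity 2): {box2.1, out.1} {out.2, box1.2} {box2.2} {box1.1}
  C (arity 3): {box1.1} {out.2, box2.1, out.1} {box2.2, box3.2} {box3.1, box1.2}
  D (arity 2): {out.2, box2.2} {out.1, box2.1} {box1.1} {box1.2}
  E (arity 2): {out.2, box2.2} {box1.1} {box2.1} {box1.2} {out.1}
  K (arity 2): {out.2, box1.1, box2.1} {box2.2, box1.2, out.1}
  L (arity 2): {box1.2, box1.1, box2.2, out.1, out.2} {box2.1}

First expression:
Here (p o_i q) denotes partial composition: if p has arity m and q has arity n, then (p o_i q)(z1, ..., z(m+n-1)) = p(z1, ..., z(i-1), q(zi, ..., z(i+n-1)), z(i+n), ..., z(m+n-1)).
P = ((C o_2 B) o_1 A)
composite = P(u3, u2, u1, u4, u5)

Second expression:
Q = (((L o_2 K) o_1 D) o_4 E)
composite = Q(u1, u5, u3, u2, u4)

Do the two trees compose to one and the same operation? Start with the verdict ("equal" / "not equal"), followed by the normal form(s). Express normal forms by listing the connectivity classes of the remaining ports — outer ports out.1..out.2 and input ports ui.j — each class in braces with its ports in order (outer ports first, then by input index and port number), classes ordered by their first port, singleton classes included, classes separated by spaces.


not equal: they reduce to {out.1, out.2, u4.1} {u1.1} {u1.2, u5.2} {u2.1, u2.2, u3.1, u3.2, u5.1} {u4.2} and {out.1, out.2, u3.1, u5.1, u5.2} {u1.1} {u1.2} {u2.1} {u2.2} {u3.2, u4.2} {u4.1}

Normal form of the first expression: {out.1, out.2, u4.1} {u1.1} {u1.2, u5.2} {u2.1, u2.2, u3.1, u3.2, u5.1} {u4.2}
Normal form of the second expression: {out.1, out.2, u3.1, u5.1, u5.2} {u1.1} {u1.2} {u2.1} {u2.2} {u3.2, u4.2} {u4.1}
Different reductions; not equal.


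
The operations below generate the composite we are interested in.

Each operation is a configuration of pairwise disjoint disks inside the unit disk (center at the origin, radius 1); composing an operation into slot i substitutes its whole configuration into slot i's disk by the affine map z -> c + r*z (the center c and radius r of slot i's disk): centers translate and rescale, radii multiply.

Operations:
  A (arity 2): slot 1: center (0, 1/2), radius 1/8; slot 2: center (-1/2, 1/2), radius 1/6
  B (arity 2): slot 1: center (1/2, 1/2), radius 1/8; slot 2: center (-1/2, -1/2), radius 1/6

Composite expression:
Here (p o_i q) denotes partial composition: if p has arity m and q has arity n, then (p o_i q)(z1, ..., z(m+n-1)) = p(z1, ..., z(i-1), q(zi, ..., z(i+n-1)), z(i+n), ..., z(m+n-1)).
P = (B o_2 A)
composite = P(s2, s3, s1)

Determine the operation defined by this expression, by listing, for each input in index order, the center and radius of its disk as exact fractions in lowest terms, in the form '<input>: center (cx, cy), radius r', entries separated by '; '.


Only the slot chain above each s matters under B; compose those maps.
input s2: applying the 1 nested substitution gives center (1/2, 1/2), radius 1/8
input s3: applying the 2 nested substitutions gives center (-1/2, -5/12), radius 1/48
input s1: applying the 2 nested substitutions gives center (-7/12, -5/12), radius 1/36

s1: center (-7/12, -5/12), radius 1/36; s2: center (1/2, 1/2), radius 1/8; s3: center (-1/2, -5/12), radius 1/48


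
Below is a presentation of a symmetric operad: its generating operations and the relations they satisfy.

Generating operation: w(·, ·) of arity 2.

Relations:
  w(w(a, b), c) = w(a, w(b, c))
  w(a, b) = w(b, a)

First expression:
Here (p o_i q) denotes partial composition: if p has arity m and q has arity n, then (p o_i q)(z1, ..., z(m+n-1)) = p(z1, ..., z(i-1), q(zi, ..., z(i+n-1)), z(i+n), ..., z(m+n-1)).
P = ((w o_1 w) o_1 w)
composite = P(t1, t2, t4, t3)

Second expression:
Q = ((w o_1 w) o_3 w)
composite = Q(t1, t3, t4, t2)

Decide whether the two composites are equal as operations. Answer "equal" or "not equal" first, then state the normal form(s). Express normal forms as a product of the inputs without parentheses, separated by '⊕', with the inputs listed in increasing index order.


equal: each reduces to t1 ⊕ t2 ⊕ t3 ⊕ t4

The first expression, normalized: t1 ⊕ t2 ⊕ t3 ⊕ t4
The second expression, normalized: t1 ⊕ t2 ⊕ t3 ⊕ t4
The normal forms match — equal.


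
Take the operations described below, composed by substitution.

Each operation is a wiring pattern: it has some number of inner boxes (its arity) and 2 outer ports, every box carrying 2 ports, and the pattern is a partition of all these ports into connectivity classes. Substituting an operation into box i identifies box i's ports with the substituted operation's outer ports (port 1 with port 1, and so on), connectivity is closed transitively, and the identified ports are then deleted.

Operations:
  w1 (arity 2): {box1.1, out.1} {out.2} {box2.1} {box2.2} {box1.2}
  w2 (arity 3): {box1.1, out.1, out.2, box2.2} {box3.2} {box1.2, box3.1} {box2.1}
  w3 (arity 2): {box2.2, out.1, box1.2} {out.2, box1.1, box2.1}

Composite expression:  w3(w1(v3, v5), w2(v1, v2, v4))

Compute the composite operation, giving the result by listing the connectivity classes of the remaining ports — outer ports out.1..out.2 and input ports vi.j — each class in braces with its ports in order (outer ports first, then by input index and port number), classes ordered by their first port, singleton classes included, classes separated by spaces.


{out.1, out.2, v1.1, v2.2, v3.1} {v1.2, v4.1} {v2.1} {v3.2} {v4.2} {v5.1} {v5.2}

Two ports join when wires chain via w3-identified ports.
stage w1: inputs (v3, v5), connectivity {out.1, v3.1} {out.2} {v3.2} {v5.1} {v5.2}, out.j its boundary
stage w2: inputs (v1, v2, v4), connectivity {out.1, out.2, v1.1, v2.2} {v1.2, v4.1} {v2.1} {v4.2}, out.j its boundary
stage w3: inputs (v3, v5, v1, v2, v4), connectivity {out.1, out.2, v1.1, v2.2, v3.1} {v1.2, v4.1} {v2.1} {v3.2} {v4.2} {v5.1} {v5.2}, out.j its boundary


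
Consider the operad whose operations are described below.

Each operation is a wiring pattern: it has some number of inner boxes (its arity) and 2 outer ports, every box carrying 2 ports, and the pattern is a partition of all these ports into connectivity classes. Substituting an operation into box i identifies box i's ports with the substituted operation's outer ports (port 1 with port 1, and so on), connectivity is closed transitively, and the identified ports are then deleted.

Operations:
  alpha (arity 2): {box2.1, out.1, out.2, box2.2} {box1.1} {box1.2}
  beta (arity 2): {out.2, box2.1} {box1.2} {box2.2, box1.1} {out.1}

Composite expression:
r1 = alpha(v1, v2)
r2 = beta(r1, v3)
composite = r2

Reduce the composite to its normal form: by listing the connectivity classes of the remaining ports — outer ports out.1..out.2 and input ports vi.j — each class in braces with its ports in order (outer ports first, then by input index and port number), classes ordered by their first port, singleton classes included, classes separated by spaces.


{out.1} {out.2, v3.1} {v1.1} {v1.2} {v2.1, v2.2, v3.2}

Two ports join when wires chain via beta-identified ports.
composing alpha on (v1, v2), with out.j its own outer ports: {out.1, out.2, v2.1, v2.2} {v1.1} {v1.2}
composing beta on (v1, v2, v3), with out.j its own outer ports: {out.1} {out.2, v3.1} {v1.1} {v1.2} {v2.1, v2.2, v3.2}


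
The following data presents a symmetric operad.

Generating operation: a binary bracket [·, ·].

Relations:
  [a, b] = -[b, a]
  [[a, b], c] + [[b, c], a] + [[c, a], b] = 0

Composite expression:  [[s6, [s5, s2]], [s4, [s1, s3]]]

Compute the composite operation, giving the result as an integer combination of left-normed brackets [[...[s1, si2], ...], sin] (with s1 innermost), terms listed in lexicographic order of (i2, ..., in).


Expand each bracket as ab - ba; the s1-initial words give the coefficients.
Composite bracket: [[s6, [s5, s2]], [s4, [s1, s3]]]
The bracket unfolds into 32 signed words via [a, b] = ab - ba (2^5 = 32).
Collect the words opening with s1:
  word s1s3s4s2s5s6 has sign +1, contributing +[[[[[s1, s3], s4], s2], s5], s6]
  word s1s3s4s5s2s6 has sign -1, contributing -[[[[[s1, s3], s4], s5], s2], s6]
  word s1s3s4s6s2s5 has sign -1, contributing -[[[[[s1, s3], s4], s6], s2], s5]
  word s1s3s4s6s5s2 has sign +1, contributing +[[[[[s1, s3], s4], s6], s5], s2]

[[[[[s1, s3], s4], s2], s5], s6] - [[[[[s1, s3], s4], s5], s2], s6] - [[[[[s1, s3], s4], s6], s2], s5] + [[[[[s1, s3], s4], s6], s5], s2]


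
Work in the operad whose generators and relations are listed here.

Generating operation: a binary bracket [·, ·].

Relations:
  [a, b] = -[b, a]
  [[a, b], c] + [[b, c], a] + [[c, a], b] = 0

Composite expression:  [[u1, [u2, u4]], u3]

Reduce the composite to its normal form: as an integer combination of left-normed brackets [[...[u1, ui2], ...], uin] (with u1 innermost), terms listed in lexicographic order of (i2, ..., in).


A multilinear Lie element is pinned by u1-initial words (u1 innermost).
Composite bracket: [[u1, [u2, u4]], u3]
Each bracket splits as ab - ba, giving 8 signed words (2^3 = 8).
The u1-initial words carry the normal form:
  the word u1u2u4u3 carries sign +1 and contributes +[[[u1, u2], u4], u3]
  the word u1u4u2u3 carries sign -1 and contributes -[[[u1, u4], u2], u3]

[[[u1, u2], u4], u3] - [[[u1, u4], u2], u3]


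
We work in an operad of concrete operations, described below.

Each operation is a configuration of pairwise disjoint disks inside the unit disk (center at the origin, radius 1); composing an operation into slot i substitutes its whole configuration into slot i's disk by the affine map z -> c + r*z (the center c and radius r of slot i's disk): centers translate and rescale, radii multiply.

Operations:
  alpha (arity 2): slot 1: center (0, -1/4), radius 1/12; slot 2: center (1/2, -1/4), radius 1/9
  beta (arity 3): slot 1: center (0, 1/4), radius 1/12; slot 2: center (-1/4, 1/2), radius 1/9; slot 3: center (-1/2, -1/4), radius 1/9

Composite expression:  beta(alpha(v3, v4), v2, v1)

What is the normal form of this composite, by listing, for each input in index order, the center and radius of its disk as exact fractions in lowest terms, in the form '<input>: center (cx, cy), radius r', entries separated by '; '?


v1: center (-1/2, -1/4), radius 1/9; v2: center (-1/4, 1/2), radius 1/9; v3: center (0, 11/48), radius 1/144; v4: center (1/24, 11/48), radius 1/108

Nesting under beta composes maps z -> c + r*z down each v-path.
v3: after 2 affine steps, its disk has center (0, 11/48), radius 1/144
v4: after 2 affine steps, its disk has center (1/24, 11/48), radius 1/108
v2: after 1 affine step, its disk has center (-1/4, 1/2), radius 1/9
v1: after 1 affine step, its disk has center (-1/2, -1/4), radius 1/9


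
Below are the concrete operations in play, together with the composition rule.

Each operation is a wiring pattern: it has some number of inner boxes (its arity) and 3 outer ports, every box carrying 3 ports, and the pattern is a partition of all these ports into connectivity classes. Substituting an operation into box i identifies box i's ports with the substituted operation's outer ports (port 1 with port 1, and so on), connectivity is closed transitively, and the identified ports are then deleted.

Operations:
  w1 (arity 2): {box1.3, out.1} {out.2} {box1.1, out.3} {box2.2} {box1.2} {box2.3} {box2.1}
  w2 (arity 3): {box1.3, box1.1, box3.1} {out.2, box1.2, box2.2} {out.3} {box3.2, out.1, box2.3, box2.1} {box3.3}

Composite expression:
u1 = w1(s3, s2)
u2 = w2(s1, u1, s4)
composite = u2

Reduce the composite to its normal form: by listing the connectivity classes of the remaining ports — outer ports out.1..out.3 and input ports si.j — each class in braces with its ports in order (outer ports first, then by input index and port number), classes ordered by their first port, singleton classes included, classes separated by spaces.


After gluing at w2, chains via deleted ports link the s-ports.
after w1, the pattern on (s3, s2) reads {out.1, s3.3} {out.2} {out.3, s3.1} {s2.1} {s2.2} {s2.3} {s3.2} (out.j = its outer ports)
after w2, the pattern on (s1, s3, s2, s4) reads {out.1, s3.1, s3.3, s4.2} {out.2, s1.2} {out.3} {s1.1, s1.3, s4.1} {s2.1} {s2.2} {s2.3} {s3.2} {s4.3} (out.j = its outer ports)

{out.1, s3.1, s3.3, s4.2} {out.2, s1.2} {out.3} {s1.1, s1.3, s4.1} {s2.1} {s2.2} {s2.3} {s3.2} {s4.3}


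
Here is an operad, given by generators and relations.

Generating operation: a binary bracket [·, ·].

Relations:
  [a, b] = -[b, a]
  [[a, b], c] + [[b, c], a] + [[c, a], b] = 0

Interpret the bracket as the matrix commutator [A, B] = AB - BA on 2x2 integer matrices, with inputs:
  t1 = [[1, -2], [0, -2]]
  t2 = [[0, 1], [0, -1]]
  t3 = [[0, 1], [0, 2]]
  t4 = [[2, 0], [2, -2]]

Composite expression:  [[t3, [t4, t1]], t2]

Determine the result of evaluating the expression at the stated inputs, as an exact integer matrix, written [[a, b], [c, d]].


[[-12, 4], [12, 12]]

[t4, t1] = [[4, -8], [6, -4]]
[t3, [t4, t1]] = [[6, 8], [12, -6]]
[[t3, [t4, t1]], t2] = [[-12, 4], [12, 12]]


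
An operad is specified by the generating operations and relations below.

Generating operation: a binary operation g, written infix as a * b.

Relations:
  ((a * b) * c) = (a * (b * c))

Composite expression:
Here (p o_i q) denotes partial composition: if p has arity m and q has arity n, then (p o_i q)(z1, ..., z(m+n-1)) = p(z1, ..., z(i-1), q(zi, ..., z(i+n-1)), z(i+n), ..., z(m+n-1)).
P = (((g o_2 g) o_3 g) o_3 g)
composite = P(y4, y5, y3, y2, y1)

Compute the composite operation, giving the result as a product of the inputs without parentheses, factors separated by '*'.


y4 * y5 * y3 * y2 * y1

Every regrouping of g is equal, so read the y-inputs in written order.
(y3 * y2) collapses to y3 * y2
((y3 * y2) * y1) collapses to y3 * y2 * y1
(y5 * ((y3 * y2) * y1)) collapses to y5 * y3 * y2 * y1
(y4 * (y5 * ((y3 * y2) * y1))) collapses to y4 * y5 * y3 * y2 * y1


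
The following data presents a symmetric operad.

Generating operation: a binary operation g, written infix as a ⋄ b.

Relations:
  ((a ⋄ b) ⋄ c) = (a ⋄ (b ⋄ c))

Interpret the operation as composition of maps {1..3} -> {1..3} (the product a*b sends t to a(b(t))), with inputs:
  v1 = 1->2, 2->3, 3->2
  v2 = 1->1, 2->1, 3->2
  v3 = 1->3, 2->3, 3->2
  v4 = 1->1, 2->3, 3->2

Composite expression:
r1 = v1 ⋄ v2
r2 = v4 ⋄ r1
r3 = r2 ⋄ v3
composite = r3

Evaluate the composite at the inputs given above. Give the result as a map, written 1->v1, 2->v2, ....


1->2, 2->2, 3->3

(v1 ⋄ v2) = 1->2, 2->2, 3->3
(v4 ⋄ (v1 ⋄ v2)) = 1->3, 2->3, 3->2
((v4 ⋄ (v1 ⋄ v2)) ⋄ v3) = 1->2, 2->2, 3->3


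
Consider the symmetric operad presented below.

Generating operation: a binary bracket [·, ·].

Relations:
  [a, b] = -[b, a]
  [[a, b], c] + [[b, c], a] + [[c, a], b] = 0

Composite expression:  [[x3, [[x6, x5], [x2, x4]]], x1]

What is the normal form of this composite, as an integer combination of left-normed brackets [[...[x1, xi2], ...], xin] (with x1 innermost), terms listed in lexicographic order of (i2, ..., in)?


[[[[[x1, x2], x4], x5], x6], x3] - [[[[[x1, x2], x4], x6], x5], x3] - [[[[[x1, x3], x2], x4], x5], x6] + [[[[[x1, x3], x2], x4], x6], x5] + [[[[[x1, x3], x4], x2], x5], x6] - [[[[[x1, x3], x4], x2], x6], x5] + [[[[[x1, x3], x5], x6], x2], x4] - [[[[[x1, x3], x5], x6], x4], x2] - [[[[[x1, x3], x6], x5], x2], x4] + [[[[[x1, x3], x6], x5], x4], x2] - [[[[[x1, x4], x2], x5], x6], x3] + [[[[[x1, x4], x2], x6], x5], x3] - [[[[[x1, x5], x6], x2], x4], x3] + [[[[[x1, x5], x6], x4], x2], x3] + [[[[[x1, x6], x5], x2], x4], x3] - [[[[[x1, x6], x5], x4], x2], x3]

Antisymmetry and Jacobi reduce to x1-anchored left-normed brackets.
Composite bracket: [[x3, [[x6, x5], [x2, x4]]], x1]
Applying ab - ba throughout gives 32 signed words (2^5 = 32).
The x1-initial words carry the normal form:
  sign of x1x2x4x5x6x3 is +1, so it contributes +[[[[[x1, x2], x4], x5], x6], x3]
  sign of x1x2x4x6x5x3 is -1, so it contributes -[[[[[x1, x2], x4], x6], x5], x3]
  sign of x1x3x2x4x5x6 is -1, so it contributes -[[[[[x1, x3], x2], x4], x5], x6]
  sign of x1x3x2x4x6x5 is +1, so it contributes +[[[[[x1, x3], x2], x4], x6], x5]
  sign of x1x3x4x2x5x6 is +1, so it contributes +[[[[[x1, x3], x4], x2], x5], x6]
  sign of x1x3x4x2x6x5 is -1, so it contributes -[[[[[x1, x3], x4], x2], x6], x5]
  sign of x1x3x5x6x2x4 is +1, so it contributes +[[[[[x1, x3], x5], x6], x2], x4]
  sign of x1x3x5x6x4x2 is -1, so it contributes -[[[[[x1, x3], x5], x6], x4], x2]
  sign of x1x3x6x5x2x4 is -1, so it contributes -[[[[[x1, x3], x6], x5], x2], x4]
  sign of x1x3x6x5x4x2 is +1, so it contributes +[[[[[x1, x3], x6], x5], x4], x2]
  sign of x1x4x2x5x6x3 is -1, so it contributes -[[[[[x1, x4], x2], x5], x6], x3]
  sign of x1x4x2x6x5x3 is +1, so it contributes +[[[[[x1, x4], x2], x6], x5], x3]
  sign of x1x5x6x2x4x3 is -1, so it contributes -[[[[[x1, x5], x6], x2], x4], x3]
  sign of x1x5x6x4x2x3 is +1, so it contributes +[[[[[x1, x5], x6], x4], x2], x3]
  sign of x1x6x5x2x4x3 is +1, so it contributes +[[[[[x1, x6], x5], x2], x4], x3]
  sign of x1x6x5x4x2x3 is -1, so it contributes -[[[[[x1, x6], x5], x4], x2], x3]


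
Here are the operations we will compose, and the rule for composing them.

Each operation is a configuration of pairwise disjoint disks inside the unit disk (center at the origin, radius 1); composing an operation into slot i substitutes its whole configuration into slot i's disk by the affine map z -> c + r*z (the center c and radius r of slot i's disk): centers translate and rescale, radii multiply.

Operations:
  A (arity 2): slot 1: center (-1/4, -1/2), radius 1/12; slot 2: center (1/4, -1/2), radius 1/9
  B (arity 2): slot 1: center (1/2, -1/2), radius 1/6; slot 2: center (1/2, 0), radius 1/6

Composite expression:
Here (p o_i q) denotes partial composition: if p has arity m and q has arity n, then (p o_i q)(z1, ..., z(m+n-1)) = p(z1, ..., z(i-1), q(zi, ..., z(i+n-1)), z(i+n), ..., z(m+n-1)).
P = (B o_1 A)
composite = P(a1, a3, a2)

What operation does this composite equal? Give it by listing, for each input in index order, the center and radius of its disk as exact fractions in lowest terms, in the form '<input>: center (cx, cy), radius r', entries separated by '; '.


a1: center (11/24, -7/12), radius 1/72; a2: center (1/2, 0), radius 1/6; a3: center (13/24, -7/12), radius 1/54

Affine substitution under B: radii multiply and a-centers shift.
input a1: applying the 2 nested substitutions gives center (11/24, -7/12), radius 1/72
input a3: applying the 2 nested substitutions gives center (13/24, -7/12), radius 1/54
input a2: applying the 1 nested substitution gives center (1/2, 0), radius 1/6


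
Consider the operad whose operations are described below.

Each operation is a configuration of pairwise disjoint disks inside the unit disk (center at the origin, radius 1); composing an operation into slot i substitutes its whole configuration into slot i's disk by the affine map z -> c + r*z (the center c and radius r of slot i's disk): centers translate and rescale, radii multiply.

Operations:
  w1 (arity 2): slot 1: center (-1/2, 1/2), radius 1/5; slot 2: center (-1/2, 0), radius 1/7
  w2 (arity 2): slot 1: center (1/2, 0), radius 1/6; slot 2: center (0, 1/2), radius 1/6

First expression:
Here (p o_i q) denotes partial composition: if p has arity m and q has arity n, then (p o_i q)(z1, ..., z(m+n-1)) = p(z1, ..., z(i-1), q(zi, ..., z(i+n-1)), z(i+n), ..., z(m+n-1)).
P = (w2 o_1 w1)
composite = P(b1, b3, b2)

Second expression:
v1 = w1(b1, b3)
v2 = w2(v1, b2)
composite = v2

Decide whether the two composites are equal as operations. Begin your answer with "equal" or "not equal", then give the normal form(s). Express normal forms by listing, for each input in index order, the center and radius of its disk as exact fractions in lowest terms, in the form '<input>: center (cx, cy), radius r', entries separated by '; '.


equal; the common form is b1: center (5/12, 1/12), radius 1/30; b2: center (0, 1/2), radius 1/6; b3: center (5/12, 0), radius 1/42

Reducing the first expression gives b1: center (5/12, 1/12), radius 1/30; b2: center (0, 1/2), radius 1/6; b3: center (5/12, 0), radius 1/42
Reducing the second expression gives b1: center (5/12, 1/12), radius 1/30; b2: center (0, 1/2), radius 1/6; b3: center (5/12, 0), radius 1/42
The forms coincide; equal.


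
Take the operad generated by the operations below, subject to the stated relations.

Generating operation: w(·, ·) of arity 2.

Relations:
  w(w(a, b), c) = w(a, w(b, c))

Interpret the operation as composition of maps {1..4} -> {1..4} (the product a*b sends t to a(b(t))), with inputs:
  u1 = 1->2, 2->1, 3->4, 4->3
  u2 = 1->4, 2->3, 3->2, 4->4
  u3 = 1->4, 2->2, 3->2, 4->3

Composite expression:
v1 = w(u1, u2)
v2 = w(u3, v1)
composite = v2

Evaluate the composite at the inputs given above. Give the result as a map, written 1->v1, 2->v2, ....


1->2, 2->3, 3->4, 4->2

w(u1, u2) = 1->3, 2->4, 3->1, 4->3
w(u3, w(u1, u2)) = 1->2, 2->3, 3->4, 4->2


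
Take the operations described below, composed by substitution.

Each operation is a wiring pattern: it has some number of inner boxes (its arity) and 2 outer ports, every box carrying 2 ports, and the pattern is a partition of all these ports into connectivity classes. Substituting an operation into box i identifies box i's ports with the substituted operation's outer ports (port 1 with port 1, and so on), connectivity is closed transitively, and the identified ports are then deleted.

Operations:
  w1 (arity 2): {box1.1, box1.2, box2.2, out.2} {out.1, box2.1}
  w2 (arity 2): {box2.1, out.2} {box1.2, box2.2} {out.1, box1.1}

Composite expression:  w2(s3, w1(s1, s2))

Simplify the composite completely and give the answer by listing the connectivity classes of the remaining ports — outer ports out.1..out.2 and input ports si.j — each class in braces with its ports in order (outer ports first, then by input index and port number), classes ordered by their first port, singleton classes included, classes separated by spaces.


{out.1, s3.1} {out.2, s2.1} {s1.1, s1.2, s2.2, s3.2}

Reachability decides: close wires over w2-identified ports.
after w1, the pattern on (s1, s2) reads {out.1, s2.1} {out.2, s1.1, s1.2, s2.2} (out.j = its outer ports)
after w2, the pattern on (s3, s1, s2) reads {out.1, s3.1} {out.2, s2.1} {s1.1, s1.2, s2.2, s3.2} (out.j = its outer ports)


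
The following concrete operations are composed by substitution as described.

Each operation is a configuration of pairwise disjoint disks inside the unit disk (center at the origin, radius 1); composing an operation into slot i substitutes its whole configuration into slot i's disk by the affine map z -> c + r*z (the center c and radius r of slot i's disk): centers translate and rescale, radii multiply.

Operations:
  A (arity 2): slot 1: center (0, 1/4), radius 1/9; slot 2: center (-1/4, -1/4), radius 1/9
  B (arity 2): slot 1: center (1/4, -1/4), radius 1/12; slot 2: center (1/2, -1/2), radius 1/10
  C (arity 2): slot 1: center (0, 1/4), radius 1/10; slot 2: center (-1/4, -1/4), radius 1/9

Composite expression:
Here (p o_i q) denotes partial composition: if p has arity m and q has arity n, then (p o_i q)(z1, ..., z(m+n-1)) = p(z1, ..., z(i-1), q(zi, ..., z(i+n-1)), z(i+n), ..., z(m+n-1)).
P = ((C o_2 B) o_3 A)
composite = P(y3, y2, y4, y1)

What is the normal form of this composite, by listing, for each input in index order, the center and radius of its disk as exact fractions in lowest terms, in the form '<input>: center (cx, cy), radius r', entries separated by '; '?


y1: center (-71/360, -37/120), radius 1/810; y2: center (-2/9, -5/18), radius 1/108; y3: center (0, 1/4), radius 1/10; y4: center (-7/36, -109/360), radius 1/810

Nesting under C composes maps z -> c + r*z down each y-path.
tracing y3 down its 1-map path: center (0, 1/4), radius 1/10
tracing y2 down its 2-map path: center (-2/9, -5/18), radius 1/108
tracing y4 down its 3-map path: center (-7/36, -109/360), radius 1/810
tracing y1 down its 3-map path: center (-71/360, -37/120), radius 1/810


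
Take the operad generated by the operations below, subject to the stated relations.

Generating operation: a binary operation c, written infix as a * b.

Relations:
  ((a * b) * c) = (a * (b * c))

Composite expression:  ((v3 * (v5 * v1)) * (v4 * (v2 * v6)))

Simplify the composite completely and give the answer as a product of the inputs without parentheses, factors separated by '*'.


v3 * v5 * v1 * v4 * v2 * v6

The c-tree's shape is irrelevant; the v-reading-order decides.
(v5 * v1) spells out as v5 * v1
(v3 * (v5 * v1)) spells out as v3 * v5 * v1
(v2 * v6) spells out as v2 * v6
(v4 * (v2 * v6)) spells out as v4 * v2 * v6
((v3 * (v5 * v1)) * (v4 * (v2 * v6))) spells out as v3 * v5 * v1 * v4 * v2 * v6


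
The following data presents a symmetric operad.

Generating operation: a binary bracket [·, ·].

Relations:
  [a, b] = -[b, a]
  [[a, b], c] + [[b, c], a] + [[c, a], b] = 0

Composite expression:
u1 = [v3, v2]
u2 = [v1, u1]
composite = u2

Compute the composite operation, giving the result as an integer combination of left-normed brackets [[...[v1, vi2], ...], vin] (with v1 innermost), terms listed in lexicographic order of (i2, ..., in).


-[[v1, v2], v3] + [[v1, v3], v2]

Expand each bracket as ab - ba; the v1-initial words give the coefficients.
Composite bracket: [v1, [v3, v2]]
Each bracket splits as ab - ba, giving 4 signed words (2^2 = 4).
Only words starting with v1 matter:
  word v1v2v3 has sign -1, contributing -[[v1, v2], v3]
  word v1v3v2 has sign +1, contributing +[[v1, v3], v2]


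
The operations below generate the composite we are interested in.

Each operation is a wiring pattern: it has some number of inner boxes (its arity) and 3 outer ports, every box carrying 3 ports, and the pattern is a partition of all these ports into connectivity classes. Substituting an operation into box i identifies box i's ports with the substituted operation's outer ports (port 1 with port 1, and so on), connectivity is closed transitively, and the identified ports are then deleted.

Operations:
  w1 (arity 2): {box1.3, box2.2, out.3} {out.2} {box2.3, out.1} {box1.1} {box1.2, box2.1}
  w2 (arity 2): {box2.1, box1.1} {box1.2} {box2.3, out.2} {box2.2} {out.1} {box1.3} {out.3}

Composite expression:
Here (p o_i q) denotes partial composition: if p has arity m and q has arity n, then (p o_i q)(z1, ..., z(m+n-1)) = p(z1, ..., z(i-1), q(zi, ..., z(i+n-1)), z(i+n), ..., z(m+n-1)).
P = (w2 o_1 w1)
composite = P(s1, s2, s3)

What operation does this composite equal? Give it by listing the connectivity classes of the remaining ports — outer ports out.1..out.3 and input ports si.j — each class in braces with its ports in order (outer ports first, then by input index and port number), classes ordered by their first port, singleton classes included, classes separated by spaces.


Treat the ports identified at w2 as solder joints: merge, then drop.
the subtree at w1 composes to {out.1, s2.3} {out.2} {out.3, s1.3, s2.2} {s1.1} {s1.2, s2.1} on (s1, s2); out.j = own outer ports
the subtree at w2 composes to {out.1} {out.2, s3.3} {out.3} {s1.1} {s1.2, s2.1} {s1.3, s2.2} {s2.3, s3.1} {s3.2} on (s1, s2, s3); out.j = own outer ports

{out.1} {out.2, s3.3} {out.3} {s1.1} {s1.2, s2.1} {s1.3, s2.2} {s2.3, s3.1} {s3.2}


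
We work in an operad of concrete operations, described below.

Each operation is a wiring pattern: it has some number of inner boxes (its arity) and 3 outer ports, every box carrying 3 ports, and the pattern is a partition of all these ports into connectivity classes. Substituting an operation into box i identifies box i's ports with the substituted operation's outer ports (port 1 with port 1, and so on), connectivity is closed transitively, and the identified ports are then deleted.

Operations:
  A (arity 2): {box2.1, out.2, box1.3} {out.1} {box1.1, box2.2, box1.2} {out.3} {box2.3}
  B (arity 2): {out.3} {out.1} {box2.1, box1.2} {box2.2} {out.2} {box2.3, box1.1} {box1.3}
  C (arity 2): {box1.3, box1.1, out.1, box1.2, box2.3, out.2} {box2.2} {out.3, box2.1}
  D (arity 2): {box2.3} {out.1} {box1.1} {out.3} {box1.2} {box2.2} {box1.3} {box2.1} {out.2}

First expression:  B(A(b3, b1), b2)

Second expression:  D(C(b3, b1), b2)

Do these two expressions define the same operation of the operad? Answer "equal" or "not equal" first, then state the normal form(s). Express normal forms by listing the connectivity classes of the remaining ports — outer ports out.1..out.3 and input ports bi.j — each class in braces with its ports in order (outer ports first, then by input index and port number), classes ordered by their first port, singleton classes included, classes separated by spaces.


not equal; first: {out.1} {out.2} {out.3} {b1.1, b2.1, b3.3} {b1.2, b3.1, b3.2} {b1.3} {b2.2} {b2.3}; second: {out.1} {out.2} {out.3} {b1.1} {b1.2} {b1.3, b3.1, b3.2, b3.3} {b2.1} {b2.2} {b2.3}

The first composite normalizes to {out.1} {out.2} {out.3} {b1.1, b2.1, b3.3} {b1.2, b3.1, b3.2} {b1.3} {b2.2} {b2.3}
The second composite normalizes to {out.1} {out.2} {out.3} {b1.1} {b1.2} {b1.3, b3.1, b3.2, b3.3} {b2.1} {b2.2} {b2.3}
Distinct normal forms: not equal.


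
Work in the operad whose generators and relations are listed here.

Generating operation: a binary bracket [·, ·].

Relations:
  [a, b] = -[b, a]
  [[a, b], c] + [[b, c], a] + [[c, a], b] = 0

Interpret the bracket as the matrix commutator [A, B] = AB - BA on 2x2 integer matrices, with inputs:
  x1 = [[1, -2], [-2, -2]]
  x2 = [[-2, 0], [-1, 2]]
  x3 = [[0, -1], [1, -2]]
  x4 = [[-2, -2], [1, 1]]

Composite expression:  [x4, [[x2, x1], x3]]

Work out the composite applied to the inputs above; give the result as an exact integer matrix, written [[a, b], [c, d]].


[[48, 24], [-60, -48]]

[x2, x1] = [[-2, 8], [-11, 2]]
[[x2, x1], x3] = [[-3, -12], [-18, 3]]
[x4, [[x2, x1], x3]] = [[48, 24], [-60, -48]]


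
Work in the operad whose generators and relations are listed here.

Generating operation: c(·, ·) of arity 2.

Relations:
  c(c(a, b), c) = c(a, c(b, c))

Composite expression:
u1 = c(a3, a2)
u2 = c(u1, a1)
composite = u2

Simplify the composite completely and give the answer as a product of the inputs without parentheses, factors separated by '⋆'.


The c-tree's shape is irrelevant; the a-reading-order decides.
c(a3, a2) linearizes to a3 ⋆ a2
c(c(a3, a2), a1) linearizes to a3 ⋆ a2 ⋆ a1

a3 ⋆ a2 ⋆ a1


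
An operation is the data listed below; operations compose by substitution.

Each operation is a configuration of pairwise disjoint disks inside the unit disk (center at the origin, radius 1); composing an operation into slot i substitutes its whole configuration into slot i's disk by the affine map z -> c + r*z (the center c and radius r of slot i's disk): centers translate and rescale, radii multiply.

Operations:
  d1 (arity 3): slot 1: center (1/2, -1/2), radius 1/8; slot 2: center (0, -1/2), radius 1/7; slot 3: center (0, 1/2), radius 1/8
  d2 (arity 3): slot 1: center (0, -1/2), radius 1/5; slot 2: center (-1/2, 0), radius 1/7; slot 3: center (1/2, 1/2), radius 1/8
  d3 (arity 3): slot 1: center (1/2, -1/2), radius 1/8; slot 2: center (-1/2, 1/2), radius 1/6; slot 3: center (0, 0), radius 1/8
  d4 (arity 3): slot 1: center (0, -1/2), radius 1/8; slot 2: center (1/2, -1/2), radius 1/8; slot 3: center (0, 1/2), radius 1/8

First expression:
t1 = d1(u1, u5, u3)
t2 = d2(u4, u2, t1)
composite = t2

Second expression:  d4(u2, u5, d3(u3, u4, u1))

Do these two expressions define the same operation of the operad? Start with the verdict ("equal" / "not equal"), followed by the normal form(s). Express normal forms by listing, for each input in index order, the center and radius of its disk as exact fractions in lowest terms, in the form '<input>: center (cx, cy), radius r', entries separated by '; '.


The first composite normalizes to u1: center (9/16, 7/16), radius 1/64; u2: center (-1/2, 0), radius 1/7; u3: center (1/2, 9/16), radius 1/64; u4: center (0, -1/2), radius 1/5; u5: center (1/2, 7/16), radius 1/56
The second composite normalizes to u1: center (0, 1/2), radius 1/64; u2: center (0, -1/2), radius 1/8; u3: center (1/16, 7/16), radius 1/64; u4: center (-1/16, 9/16), radius 1/48; u5: center (1/2, -1/2), radius 1/8
Distinct normal forms: not equal.

not equal: they reduce to u1: center (9/16, 7/16), radius 1/64; u2: center (-1/2, 0), radius 1/7; u3: center (1/2, 9/16), radius 1/64; u4: center (0, -1/2), radius 1/5; u5: center (1/2, 7/16), radius 1/56 and u1: center (0, 1/2), radius 1/64; u2: center (0, -1/2), radius 1/8; u3: center (1/16, 7/16), radius 1/64; u4: center (-1/16, 9/16), radius 1/48; u5: center (1/2, -1/2), radius 1/8


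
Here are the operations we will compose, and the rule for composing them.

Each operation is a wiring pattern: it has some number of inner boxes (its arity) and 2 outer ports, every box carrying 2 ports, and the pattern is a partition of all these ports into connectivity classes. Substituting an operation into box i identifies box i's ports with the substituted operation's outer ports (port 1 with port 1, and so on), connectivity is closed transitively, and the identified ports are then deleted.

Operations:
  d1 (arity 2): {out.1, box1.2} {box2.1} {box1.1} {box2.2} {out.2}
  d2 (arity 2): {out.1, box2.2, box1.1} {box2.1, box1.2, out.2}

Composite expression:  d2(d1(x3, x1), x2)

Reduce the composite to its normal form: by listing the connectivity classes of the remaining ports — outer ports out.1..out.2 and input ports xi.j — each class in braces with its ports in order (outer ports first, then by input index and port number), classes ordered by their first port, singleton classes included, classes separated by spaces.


{out.1, x2.2, x3.2} {out.2, x2.1} {x1.1} {x1.2} {x3.1}

Connectivity passes through glued d2-boundaries; trace each wire chain.
through d1, on inputs (x3, x1): {out.1, x3.2} {out.2} {x1.1} {x1.2} {x3.1} (out.j = stage outer ports)
through d2, on inputs (x3, x1, x2): {out.1, x2.2, x3.2} {out.2, x2.1} {x1.1} {x1.2} {x3.1} (out.j = stage outer ports)


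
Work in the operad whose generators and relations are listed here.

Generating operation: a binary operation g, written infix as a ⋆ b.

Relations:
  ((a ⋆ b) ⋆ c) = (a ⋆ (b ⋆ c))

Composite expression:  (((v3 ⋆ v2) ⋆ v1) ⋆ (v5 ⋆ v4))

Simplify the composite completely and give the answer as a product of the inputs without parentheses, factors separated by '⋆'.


v3 ⋆ v2 ⋆ v1 ⋆ v5 ⋆ v4


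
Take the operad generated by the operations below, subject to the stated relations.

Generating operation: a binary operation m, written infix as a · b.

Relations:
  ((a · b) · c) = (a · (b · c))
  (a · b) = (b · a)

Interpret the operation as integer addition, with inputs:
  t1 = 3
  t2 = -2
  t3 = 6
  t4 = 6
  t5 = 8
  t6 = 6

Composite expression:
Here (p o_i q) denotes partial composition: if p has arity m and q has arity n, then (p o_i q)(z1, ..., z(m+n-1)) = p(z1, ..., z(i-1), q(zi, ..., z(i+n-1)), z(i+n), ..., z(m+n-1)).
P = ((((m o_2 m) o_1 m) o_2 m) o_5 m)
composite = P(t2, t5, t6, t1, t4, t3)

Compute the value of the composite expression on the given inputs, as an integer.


(t5 · t6) = 14
(t2 · (t5 · t6)) = 12
(t4 · t3) = 12
(t1 · (t4 · t3)) = 15
((t2 · (t5 · t6)) · (t1 · (t4 · t3))) = 27

27


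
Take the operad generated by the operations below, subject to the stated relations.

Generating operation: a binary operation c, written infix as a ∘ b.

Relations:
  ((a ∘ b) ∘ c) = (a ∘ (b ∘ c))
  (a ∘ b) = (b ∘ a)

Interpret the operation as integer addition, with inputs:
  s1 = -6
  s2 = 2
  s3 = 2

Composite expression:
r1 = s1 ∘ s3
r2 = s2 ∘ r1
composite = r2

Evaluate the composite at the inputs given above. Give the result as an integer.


(s1 ∘ s3) = -4
(s2 ∘ (s1 ∘ s3)) = -2

-2


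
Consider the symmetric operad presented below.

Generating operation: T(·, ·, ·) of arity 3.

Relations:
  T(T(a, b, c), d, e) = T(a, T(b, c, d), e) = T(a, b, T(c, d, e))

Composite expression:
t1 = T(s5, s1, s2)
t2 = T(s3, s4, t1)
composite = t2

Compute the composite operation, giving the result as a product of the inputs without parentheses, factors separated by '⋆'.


s3 ⋆ s4 ⋆ s5 ⋆ s1 ⋆ s2

Every regrouping of T is equal, so read the s-inputs in written order.
T(s5, s1, s2) unparenthesizes to s5 ⋆ s1 ⋆ s2
T(s3, s4, T(s5, s1, s2)) unparenthesizes to s3 ⋆ s4 ⋆ s5 ⋆ s1 ⋆ s2


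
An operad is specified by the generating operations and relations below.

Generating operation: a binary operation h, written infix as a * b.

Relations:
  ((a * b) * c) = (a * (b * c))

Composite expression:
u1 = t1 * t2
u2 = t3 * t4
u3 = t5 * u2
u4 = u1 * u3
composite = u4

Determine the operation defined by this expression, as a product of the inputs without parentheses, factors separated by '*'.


t1 * t2 * t5 * t3 * t4

All parenthesizations of h agree; list the t-inputs left to right.
(t1 * t2) collapses to t1 * t2
(t3 * t4) collapses to t3 * t4
(t5 * (t3 * t4)) collapses to t5 * t3 * t4
((t1 * t2) * (t5 * (t3 * t4))) collapses to t1 * t2 * t5 * t3 * t4


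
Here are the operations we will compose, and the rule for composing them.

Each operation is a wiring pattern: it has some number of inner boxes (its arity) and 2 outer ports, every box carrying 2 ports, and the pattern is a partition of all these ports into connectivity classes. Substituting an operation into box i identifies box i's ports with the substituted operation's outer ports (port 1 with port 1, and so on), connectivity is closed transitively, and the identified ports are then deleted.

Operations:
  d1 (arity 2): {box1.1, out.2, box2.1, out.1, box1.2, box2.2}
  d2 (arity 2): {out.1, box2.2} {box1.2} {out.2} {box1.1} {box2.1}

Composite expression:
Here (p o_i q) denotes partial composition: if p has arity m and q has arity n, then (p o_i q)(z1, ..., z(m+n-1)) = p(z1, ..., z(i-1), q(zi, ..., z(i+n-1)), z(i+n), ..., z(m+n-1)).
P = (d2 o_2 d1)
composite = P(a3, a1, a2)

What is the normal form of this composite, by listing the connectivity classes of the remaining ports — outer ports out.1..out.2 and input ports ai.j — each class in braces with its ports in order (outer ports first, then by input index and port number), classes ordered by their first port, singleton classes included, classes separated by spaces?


After gluing at d2, chains via deleted ports link the a-ports.
stage d1: inputs (a1, a2), connectivity {out.1, out.2, a1.1, a1.2, a2.1, a2.2}, out.j its boundary
stage d2: inputs (a3, a1, a2), connectivity {out.1, a1.1, a1.2, a2.1, a2.2} {out.2} {a3.1} {a3.2}, out.j its boundary

{out.1, a1.1, a1.2, a2.1, a2.2} {out.2} {a3.1} {a3.2}


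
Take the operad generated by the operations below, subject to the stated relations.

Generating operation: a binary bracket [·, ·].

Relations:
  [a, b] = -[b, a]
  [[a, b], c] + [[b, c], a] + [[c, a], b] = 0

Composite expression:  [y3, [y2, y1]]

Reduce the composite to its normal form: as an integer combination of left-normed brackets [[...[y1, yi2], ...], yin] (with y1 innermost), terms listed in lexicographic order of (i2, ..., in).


Skip Jacobi rewriting: expand, keep y1-initial words, read off terms.
Composite bracket: [y3, [y2, y1]]
The bracket unfolds into 4 signed words via [a, b] = ab - ba (2^2 = 4).
Collect the words opening with y1:
  y1y2y3 appears with sign +1, giving the term +[[y1, y2], y3]

[[y1, y2], y3]


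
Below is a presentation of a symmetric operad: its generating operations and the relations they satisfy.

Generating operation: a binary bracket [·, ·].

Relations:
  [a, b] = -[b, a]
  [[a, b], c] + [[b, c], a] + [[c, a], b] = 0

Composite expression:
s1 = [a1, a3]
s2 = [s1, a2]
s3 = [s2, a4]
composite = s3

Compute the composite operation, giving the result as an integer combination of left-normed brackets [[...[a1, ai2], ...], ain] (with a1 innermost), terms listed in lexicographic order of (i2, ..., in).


[[[a1, a3], a2], a4]

Antisymmetry and Jacobi reduce to a1-anchored left-normed brackets.
Composite bracket: [[[a1, a3], a2], a4]
The bracket unfolds into 8 signed words via [a, b] = ab - ba (2^3 = 8).
Words beginning with a1 determine it all:
  the word a1a3a2a4 carries sign +1 and contributes +[[[a1, a3], a2], a4]
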